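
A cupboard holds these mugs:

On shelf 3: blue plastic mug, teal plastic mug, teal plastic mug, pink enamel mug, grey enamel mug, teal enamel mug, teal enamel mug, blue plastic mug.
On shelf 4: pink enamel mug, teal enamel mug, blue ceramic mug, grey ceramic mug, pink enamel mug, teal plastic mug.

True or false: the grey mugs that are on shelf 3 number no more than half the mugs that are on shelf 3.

True

There is 1 grey mug on shelf 3.
There are 8 mugs on shelf 3.
The claim requires 2 × 1 = 2 ≤ 8, which holds.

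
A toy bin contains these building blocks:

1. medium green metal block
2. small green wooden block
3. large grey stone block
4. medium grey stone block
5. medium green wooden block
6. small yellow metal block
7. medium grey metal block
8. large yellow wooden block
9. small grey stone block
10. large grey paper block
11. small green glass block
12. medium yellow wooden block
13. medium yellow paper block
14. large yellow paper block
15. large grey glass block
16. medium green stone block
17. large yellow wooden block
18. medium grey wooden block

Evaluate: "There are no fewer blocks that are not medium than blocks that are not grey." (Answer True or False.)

|blocks that are not medium| = 10.
|blocks that are not grey| = 11.
The claim requires 10 ≥ 11, which does not hold.

False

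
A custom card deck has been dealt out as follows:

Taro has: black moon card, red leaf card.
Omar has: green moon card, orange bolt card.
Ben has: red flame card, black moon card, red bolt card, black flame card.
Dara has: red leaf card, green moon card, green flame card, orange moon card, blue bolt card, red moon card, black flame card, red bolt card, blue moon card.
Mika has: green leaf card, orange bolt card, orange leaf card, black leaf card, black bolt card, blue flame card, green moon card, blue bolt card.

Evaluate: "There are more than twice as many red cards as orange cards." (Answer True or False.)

False

|red cards| = 6.
|orange cards| = 4.
The claim requires 6 > 2 × 4 = 8, which does not hold.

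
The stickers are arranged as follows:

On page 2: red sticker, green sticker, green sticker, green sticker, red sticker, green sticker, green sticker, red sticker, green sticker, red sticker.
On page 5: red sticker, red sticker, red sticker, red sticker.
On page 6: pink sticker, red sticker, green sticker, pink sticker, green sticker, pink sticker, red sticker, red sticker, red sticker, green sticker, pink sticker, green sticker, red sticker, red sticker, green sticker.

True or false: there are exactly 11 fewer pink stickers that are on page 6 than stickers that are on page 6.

True

|pink stickers on page 6| = 4.
|stickers on page 6| = 15.
The claim requires 15 − 4 (= 11) to equal 11, which holds.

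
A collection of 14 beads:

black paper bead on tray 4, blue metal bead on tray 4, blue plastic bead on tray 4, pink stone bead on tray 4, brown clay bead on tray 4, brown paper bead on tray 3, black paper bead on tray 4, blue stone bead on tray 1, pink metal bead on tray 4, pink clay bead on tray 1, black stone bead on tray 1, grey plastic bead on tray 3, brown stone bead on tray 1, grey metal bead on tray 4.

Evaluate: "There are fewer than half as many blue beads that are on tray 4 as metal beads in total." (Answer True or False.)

blue beads on tray 4: 2.
metal beads: 3.
The claim requires 2 × 2 = 4 < 3, which does not hold.

False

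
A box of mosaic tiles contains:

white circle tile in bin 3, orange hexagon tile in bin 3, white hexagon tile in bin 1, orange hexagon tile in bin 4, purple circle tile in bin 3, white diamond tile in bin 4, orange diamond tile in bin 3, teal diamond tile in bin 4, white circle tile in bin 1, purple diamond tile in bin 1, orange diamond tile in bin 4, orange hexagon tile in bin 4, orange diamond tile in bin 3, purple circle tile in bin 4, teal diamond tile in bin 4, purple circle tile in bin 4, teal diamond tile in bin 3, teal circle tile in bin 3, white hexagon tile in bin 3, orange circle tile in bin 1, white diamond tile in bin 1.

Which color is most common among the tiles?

Counts by color: orange 7, white 6, teal 4, purple 4.
The maximum is 7, held uniquely by orange.

orange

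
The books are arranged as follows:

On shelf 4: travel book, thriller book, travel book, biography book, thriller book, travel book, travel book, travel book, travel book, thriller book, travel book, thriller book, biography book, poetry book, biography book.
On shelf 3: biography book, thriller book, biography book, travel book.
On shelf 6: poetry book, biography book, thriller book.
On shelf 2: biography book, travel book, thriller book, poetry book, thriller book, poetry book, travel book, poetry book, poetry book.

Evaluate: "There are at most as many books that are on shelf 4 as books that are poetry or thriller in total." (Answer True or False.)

False

There are 15 books on shelf 4.
There are 14 books that are poetry or thriller.
The claim requires 15 ≤ 14, which does not hold.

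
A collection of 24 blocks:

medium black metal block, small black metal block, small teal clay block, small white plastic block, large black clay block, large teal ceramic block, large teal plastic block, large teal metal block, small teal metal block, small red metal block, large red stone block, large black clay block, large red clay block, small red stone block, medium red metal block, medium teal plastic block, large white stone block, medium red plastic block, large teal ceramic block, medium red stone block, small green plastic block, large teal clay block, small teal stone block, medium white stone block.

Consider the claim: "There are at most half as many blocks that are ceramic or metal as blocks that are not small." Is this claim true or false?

True

blocks that are ceramic or metal: 8.
blocks that are not small: 16.
The claim requires 2 × 8 = 16 ≤ 16, which holds.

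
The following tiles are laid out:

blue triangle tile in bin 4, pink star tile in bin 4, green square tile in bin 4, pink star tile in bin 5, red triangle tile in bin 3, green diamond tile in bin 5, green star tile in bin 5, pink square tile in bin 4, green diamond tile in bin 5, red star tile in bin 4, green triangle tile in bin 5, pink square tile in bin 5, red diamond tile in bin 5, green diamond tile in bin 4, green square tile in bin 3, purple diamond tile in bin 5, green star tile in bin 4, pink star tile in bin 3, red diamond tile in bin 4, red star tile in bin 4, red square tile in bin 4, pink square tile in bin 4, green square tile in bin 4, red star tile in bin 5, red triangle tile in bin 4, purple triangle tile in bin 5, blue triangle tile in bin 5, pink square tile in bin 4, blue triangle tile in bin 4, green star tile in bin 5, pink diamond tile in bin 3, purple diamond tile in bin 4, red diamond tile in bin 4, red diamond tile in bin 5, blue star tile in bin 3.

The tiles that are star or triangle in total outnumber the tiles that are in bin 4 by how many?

tiles that are star or triangle: 17.
tiles in bin 4: 17.
17 − 17 = 0.

0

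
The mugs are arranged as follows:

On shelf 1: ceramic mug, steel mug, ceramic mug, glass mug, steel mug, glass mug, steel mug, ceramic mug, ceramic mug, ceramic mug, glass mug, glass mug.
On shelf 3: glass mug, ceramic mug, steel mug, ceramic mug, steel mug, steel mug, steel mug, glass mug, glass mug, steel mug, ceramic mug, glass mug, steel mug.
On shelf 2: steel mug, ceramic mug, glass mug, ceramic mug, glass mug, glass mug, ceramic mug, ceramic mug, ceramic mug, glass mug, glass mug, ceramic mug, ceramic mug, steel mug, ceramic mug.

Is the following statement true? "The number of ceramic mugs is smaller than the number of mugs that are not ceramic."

True

ceramic mugs: 16.
mugs that are not ceramic: 24.
The claim requires 16 < 24, which holds.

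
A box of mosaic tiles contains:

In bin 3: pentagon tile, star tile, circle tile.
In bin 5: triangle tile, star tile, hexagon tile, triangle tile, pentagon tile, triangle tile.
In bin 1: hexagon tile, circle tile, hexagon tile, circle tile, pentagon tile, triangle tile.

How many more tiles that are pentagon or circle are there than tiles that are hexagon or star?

1

tiles that are pentagon or circle: 6.
tiles that are hexagon or star: 5.
6 − 5 = 1.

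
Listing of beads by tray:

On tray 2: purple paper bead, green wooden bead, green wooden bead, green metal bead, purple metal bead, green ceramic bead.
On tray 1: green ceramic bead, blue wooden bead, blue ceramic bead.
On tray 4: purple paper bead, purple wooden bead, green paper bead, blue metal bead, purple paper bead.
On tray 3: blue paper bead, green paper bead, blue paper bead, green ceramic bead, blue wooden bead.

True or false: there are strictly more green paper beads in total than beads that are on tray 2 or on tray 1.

|green paper beads| = 2.
|beads on tray 2 or on tray 1| = 9.
The claim requires 2 > 9, which does not hold.

False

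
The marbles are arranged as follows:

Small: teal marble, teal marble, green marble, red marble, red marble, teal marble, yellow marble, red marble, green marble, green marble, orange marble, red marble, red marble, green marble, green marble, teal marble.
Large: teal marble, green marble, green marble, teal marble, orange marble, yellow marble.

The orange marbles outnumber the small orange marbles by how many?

1

orange marbles: 2.
small orange marbles: 1.
2 − 1 = 1.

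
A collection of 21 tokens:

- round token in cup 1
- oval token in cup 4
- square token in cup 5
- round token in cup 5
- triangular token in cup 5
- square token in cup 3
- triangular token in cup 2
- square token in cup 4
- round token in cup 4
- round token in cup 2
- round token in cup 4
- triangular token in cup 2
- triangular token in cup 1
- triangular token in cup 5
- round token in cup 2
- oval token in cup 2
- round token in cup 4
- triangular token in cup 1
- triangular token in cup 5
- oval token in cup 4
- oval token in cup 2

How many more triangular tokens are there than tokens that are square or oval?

triangular tokens: 7.
tokens that are square or oval: 7.
7 − 7 = 0.

0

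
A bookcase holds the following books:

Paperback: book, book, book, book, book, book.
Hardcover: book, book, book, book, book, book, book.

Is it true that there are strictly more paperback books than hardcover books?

There are 6 paperback books.
There are 7 hardcover books.
The claim requires 6 > 7, which does not hold.

False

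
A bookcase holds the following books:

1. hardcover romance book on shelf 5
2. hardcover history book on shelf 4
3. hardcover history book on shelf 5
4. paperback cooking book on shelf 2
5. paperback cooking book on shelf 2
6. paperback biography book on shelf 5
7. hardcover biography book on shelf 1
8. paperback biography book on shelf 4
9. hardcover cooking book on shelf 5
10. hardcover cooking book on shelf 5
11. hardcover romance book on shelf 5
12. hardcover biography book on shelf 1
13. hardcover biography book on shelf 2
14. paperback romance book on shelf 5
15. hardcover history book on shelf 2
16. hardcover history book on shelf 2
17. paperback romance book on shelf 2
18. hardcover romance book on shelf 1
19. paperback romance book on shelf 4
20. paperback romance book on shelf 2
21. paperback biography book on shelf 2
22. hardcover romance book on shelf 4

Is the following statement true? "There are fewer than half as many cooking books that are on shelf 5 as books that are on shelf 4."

cooking books on shelf 5: 2.
books on shelf 4: 4.
The claim requires 2 × 2 = 4 < 4, which does not hold.

False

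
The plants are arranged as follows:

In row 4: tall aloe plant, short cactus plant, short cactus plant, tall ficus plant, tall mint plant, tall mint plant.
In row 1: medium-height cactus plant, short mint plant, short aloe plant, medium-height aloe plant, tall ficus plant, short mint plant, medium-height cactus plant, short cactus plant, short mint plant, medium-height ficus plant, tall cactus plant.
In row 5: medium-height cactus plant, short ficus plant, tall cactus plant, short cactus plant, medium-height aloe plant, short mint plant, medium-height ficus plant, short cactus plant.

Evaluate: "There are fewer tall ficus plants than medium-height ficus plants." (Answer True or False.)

False

|tall ficus plants| = 2.
|medium-height ficus plants| = 2.
The claim requires 2 < 2, which does not hold.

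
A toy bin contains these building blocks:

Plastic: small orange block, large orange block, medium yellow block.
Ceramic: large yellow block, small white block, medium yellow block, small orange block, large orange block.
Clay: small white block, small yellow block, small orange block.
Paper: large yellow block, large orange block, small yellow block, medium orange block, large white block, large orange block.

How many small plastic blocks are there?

1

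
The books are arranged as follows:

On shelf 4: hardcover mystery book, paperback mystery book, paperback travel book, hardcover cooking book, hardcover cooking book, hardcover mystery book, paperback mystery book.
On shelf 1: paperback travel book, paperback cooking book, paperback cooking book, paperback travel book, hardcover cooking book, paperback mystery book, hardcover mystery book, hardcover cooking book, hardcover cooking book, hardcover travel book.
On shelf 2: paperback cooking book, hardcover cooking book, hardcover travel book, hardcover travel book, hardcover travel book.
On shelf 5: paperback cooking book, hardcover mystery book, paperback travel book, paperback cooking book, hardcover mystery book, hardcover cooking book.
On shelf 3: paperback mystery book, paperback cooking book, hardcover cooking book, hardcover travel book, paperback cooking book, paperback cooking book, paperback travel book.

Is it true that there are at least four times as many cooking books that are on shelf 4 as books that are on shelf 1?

|cooking books on shelf 4| = 2.
|books on shelf 1| = 10.
The claim requires 2 ≥ 4 × 10 = 40, which does not hold.

False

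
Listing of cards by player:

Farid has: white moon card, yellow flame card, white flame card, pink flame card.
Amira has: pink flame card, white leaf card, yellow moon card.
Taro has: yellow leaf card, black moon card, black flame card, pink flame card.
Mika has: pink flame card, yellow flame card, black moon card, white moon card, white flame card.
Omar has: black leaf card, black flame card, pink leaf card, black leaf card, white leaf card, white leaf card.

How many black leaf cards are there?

2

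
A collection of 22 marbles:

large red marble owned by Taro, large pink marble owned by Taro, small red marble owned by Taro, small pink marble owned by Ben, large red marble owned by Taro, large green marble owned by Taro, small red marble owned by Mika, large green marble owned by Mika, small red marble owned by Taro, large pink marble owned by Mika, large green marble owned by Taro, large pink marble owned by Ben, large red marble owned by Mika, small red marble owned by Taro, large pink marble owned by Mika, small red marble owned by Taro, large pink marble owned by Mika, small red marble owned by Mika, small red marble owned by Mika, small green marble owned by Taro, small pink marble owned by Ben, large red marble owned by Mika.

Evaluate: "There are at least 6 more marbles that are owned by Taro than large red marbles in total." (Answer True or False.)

|marbles owned by Taro| = 10.
|large red marbles| = 4.
The claim requires 10 − 4 = 6 ≥ 6, which holds.

True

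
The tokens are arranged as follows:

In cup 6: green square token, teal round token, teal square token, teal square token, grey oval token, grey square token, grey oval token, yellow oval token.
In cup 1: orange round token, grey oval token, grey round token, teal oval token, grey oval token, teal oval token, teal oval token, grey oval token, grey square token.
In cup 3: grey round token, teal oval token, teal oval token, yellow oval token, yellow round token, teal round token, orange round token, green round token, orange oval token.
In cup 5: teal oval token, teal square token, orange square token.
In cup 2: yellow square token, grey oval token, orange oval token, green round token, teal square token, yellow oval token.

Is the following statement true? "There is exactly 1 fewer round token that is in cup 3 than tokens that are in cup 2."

True

round tokens in cup 3: 5.
tokens in cup 2: 6.
The claim requires 6 − 5 (= 1) to equal 1, which holds.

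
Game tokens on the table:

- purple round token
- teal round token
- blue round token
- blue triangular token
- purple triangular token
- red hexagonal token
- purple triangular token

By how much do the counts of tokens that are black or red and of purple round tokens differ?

0

tokens that are black or red: 1. purple round tokens: 1.
|1 − 1| = 1 − 1 = 0.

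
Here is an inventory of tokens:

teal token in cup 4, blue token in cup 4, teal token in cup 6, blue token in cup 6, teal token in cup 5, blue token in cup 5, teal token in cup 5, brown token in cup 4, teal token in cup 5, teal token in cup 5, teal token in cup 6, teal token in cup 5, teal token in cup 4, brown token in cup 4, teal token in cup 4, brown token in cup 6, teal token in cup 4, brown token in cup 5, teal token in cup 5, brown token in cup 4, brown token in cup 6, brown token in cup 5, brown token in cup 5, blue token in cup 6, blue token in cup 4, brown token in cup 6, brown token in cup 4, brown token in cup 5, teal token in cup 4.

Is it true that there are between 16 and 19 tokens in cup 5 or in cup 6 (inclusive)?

True

There are 18 tokens in cup 5 or in cup 6.
The claim requires 16 ≤ 18 ≤ 19, which holds.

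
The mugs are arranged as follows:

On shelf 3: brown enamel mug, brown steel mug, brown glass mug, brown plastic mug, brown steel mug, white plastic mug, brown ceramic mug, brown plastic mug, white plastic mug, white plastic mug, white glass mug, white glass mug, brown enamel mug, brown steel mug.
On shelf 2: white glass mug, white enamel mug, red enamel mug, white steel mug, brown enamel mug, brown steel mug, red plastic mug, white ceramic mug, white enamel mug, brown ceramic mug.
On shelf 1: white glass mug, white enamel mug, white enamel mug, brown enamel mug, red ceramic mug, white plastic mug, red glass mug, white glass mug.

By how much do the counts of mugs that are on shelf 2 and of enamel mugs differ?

mugs on shelf 2: 10. enamel mugs: 9.
|10 − 9| = 10 − 9 = 1.

1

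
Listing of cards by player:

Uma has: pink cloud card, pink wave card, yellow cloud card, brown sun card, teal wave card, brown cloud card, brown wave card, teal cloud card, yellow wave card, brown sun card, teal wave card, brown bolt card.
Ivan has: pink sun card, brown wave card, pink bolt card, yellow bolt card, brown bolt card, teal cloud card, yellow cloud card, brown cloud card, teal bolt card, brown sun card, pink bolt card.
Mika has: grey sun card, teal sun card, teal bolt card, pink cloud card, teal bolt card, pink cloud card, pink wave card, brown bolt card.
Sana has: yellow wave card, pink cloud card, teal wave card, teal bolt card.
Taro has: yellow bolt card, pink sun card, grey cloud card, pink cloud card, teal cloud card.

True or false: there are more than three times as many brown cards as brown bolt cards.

There are 10 brown cards.
There are 3 brown bolt cards.
The claim requires 10 > 3 × 3 = 9, which holds.

True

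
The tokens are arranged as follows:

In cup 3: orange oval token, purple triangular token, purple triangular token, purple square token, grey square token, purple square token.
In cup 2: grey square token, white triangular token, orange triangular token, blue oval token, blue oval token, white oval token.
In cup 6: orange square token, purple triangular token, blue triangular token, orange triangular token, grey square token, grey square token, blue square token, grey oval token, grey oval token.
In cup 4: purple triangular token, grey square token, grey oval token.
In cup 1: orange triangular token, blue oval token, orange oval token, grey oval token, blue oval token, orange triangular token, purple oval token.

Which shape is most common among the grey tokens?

Counts by shape (restricted to grey tokens): square 5, oval 4.
The maximum is 5, held uniquely by square.

square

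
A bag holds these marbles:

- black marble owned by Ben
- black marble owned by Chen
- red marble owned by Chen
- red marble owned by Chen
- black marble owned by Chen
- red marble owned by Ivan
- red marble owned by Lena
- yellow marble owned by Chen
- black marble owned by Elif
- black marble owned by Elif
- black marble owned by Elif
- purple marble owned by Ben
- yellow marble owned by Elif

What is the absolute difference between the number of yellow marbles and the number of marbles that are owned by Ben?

0

yellow marbles: 2. marbles owned by Ben: 2.
|2 − 2| = 2 − 2 = 0.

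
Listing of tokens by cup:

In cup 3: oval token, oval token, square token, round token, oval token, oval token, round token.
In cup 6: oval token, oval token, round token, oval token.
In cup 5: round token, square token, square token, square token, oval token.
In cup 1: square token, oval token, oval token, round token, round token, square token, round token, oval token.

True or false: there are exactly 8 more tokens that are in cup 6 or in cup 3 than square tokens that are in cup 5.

|tokens in cup 6 or in cup 3| = 11.
|square tokens in cup 5| = 3.
The claim requires 11 − 3 (= 8) to equal 8, which holds.

True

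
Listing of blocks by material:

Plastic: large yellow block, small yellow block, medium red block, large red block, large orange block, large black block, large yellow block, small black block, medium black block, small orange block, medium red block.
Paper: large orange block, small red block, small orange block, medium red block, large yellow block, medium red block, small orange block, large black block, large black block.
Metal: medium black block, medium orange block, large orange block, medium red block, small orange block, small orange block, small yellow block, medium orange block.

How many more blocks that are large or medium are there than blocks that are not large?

1

blocks that are large or medium: 19.
blocks that are not large: 18.
19 − 18 = 1.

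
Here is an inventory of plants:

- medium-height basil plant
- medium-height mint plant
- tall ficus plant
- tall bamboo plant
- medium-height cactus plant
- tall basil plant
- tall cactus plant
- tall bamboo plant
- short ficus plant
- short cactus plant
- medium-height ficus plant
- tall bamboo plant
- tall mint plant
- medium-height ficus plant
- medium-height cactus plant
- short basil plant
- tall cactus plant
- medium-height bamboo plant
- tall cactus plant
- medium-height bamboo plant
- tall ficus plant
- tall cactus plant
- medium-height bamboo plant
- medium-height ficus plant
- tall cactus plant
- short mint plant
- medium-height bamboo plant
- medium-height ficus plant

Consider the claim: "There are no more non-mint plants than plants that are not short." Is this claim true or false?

False

|non-mint plants| = 25.
|plants that are not short| = 24.
The claim requires 25 ≤ 24, which does not hold.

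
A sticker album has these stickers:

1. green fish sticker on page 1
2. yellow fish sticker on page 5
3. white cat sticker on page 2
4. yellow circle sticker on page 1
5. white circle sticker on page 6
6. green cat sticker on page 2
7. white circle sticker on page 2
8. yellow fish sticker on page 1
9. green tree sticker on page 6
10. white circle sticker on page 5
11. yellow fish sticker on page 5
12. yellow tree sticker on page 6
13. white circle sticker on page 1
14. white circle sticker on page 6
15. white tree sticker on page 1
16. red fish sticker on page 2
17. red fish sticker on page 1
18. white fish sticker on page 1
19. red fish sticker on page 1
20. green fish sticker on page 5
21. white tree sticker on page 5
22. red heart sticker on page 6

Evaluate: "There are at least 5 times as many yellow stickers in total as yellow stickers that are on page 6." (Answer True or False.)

True

|yellow stickers| = 5.
|yellow stickers on page 6| = 1.
The claim requires 5 ≥ 5 × 1 = 5, which holds.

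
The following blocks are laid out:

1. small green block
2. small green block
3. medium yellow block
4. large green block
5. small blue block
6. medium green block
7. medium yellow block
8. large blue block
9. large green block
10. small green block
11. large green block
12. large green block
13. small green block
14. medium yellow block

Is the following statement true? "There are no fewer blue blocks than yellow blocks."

blue blocks: 2.
yellow blocks: 3.
The claim requires 2 ≥ 3, which does not hold.

False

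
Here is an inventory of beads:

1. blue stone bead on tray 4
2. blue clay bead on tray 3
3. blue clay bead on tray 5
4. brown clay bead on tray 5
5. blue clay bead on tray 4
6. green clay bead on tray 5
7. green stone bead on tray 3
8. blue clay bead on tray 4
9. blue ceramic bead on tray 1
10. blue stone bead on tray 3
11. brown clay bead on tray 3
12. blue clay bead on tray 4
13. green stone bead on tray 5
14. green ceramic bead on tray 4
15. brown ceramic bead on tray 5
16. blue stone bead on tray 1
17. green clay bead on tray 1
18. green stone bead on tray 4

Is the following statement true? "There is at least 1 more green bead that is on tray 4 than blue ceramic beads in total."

green beads on tray 4: 2.
blue ceramic beads: 1.
The claim requires 2 − 1 = 1 ≥ 1, which holds.

True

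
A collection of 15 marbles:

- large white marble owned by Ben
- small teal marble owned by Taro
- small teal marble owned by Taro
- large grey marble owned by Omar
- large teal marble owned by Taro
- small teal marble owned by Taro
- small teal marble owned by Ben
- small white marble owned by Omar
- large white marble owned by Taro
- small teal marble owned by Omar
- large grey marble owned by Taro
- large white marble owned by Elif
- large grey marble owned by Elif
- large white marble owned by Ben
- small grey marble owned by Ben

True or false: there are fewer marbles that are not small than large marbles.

There are 8 marbles that are not small.
There are 8 large marbles.
The claim requires 8 < 8, which does not hold.

False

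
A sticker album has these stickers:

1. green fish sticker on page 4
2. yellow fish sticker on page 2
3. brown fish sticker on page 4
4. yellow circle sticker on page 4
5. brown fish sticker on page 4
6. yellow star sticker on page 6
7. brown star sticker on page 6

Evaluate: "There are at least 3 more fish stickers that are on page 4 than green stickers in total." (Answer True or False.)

fish stickers on page 4: 3.
green stickers: 1.
The claim requires 3 − 1 = 2 ≥ 3, which does not hold.

False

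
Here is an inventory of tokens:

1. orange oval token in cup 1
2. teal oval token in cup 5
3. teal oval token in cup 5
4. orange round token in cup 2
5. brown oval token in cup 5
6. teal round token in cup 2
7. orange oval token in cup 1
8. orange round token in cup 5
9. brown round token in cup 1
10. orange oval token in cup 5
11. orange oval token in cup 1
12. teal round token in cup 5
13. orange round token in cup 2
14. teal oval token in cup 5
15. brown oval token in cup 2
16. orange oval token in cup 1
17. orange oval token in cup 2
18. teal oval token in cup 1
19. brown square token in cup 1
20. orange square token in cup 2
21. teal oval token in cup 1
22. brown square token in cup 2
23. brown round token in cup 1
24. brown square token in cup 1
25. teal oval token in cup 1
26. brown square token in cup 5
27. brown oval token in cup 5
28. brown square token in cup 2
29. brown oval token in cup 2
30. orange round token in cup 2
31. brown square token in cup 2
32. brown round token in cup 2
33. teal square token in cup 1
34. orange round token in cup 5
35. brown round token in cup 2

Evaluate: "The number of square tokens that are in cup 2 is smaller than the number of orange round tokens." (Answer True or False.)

True

There are 4 square tokens in cup 2.
There are 5 orange round tokens.
The claim requires 4 < 5, which holds.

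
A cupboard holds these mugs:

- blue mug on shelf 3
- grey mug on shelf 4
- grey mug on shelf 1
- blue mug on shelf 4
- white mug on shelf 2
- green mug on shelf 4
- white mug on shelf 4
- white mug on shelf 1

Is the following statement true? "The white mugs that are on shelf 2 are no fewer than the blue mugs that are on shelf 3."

True

white mugs on shelf 2: 1.
blue mugs on shelf 3: 1.
The claim requires 1 ≥ 1, which holds.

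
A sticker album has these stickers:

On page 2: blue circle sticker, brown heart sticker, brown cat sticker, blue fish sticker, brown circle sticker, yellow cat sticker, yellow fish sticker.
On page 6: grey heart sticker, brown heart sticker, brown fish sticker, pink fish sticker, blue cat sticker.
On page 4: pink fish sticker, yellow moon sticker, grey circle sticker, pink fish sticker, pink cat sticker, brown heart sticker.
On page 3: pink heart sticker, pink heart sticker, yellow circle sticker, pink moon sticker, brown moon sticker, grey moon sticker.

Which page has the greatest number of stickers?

Counts by page: page 2→7, page 4→6, page 3→6, page 6→5.
The maximum is 7, held uniquely by page 2.

page 2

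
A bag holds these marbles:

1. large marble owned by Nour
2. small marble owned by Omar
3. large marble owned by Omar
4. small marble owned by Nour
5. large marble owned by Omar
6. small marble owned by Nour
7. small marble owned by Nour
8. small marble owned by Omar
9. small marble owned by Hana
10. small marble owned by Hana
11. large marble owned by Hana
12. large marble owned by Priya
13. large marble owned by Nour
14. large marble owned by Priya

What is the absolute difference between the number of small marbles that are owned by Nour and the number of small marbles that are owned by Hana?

1

small marbles owned by Nour: 3. small marbles owned by Hana: 2.
|3 − 2| = 3 − 2 = 1.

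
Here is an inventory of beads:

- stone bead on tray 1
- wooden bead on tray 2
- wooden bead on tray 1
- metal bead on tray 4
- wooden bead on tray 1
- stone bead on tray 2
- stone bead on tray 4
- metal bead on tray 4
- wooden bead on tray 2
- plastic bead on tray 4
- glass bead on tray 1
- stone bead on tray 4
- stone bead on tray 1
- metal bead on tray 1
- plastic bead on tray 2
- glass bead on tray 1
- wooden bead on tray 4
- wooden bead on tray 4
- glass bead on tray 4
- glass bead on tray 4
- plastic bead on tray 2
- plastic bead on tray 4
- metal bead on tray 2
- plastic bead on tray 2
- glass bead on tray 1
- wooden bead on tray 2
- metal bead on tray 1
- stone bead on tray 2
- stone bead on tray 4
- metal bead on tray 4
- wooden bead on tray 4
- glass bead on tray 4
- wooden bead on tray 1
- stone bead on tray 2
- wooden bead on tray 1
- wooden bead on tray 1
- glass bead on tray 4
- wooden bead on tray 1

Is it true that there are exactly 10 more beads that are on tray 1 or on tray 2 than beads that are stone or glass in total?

beads on tray 1 or on tray 2: 23.
beads that are stone or glass: 15.
The claim requires 23 − 15 (= 8) to equal 10, which does not hold.

False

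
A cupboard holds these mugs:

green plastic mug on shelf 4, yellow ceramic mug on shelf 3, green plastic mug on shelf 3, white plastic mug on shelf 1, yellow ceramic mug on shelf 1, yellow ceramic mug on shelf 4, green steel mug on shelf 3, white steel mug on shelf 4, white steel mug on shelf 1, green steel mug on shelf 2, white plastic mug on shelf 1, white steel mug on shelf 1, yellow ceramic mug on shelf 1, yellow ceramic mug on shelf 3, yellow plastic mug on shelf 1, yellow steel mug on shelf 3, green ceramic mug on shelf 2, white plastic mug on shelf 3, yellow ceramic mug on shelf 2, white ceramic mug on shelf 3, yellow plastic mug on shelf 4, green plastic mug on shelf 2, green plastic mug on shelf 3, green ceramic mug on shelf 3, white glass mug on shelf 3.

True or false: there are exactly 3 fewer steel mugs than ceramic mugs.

True

steel mugs: 6.
ceramic mugs: 9.
The claim requires 9 − 6 (= 3) to equal 3, which holds.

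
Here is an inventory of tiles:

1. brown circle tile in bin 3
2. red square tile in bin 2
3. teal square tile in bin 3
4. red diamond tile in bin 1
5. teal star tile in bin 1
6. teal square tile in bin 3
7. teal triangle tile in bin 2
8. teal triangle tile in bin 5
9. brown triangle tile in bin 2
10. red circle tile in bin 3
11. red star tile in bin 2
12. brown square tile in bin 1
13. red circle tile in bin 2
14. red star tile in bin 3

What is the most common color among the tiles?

red

Counts by color: red 6, teal 5, brown 3.
The maximum is 6, held uniquely by red.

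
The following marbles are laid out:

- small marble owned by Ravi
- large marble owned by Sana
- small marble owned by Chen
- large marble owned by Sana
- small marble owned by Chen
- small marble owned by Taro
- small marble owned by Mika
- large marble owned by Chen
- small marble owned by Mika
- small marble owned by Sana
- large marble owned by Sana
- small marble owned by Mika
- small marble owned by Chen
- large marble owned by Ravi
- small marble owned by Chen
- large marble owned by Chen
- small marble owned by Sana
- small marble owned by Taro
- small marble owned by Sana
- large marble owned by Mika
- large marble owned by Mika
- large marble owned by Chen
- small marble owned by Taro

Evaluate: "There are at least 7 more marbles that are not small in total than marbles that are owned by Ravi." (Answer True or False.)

True

|marbles that are not small| = 9.
|marbles owned by Ravi| = 2.
The claim requires 9 − 2 = 7 ≥ 7, which holds.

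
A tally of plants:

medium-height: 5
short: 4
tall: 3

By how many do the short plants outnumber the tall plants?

short plants: 4.
tall plants: 3.
4 − 3 = 1.

1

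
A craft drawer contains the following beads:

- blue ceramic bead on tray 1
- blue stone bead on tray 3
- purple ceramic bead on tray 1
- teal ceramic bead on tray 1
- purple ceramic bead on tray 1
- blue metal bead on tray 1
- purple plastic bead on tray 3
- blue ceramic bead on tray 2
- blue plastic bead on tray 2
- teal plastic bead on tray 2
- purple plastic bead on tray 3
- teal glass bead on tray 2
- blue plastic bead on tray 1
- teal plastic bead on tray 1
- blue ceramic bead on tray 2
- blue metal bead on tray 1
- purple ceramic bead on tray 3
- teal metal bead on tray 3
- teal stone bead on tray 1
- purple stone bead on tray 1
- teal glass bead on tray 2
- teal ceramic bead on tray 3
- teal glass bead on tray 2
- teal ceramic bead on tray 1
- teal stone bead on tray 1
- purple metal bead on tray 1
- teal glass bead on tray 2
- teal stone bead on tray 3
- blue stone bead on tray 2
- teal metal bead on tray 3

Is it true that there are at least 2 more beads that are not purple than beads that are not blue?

True

beads that are not purple: 23.
beads that are not blue: 21.
The claim requires 23 − 21 = 2 ≥ 2, which holds.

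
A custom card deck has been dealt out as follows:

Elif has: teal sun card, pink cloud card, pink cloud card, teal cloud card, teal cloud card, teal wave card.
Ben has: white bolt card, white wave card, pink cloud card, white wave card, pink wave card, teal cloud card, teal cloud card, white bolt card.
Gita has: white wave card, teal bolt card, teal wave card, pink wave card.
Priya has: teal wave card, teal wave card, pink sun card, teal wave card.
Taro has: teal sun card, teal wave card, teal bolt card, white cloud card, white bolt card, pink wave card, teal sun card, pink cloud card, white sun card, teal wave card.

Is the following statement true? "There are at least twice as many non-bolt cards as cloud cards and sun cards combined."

False

|non-bolt cards| = 27.
cloud cards: 9; sun cards: 5; combined: 9 + 5 = 14.
The claim requires 27 ≥ 2 × 14 = 28, which does not hold.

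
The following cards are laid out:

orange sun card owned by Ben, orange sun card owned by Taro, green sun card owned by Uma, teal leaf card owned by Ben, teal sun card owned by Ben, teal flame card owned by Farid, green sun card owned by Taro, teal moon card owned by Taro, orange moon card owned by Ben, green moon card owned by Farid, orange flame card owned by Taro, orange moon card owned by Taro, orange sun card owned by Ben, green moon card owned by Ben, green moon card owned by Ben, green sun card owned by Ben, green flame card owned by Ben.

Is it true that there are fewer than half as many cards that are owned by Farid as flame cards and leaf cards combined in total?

cards owned by Farid: 2.
flame cards: 3; leaf cards: 1; combined: 3 + 1 = 4.
The claim requires 2 × 2 = 4 < 4, which does not hold.

False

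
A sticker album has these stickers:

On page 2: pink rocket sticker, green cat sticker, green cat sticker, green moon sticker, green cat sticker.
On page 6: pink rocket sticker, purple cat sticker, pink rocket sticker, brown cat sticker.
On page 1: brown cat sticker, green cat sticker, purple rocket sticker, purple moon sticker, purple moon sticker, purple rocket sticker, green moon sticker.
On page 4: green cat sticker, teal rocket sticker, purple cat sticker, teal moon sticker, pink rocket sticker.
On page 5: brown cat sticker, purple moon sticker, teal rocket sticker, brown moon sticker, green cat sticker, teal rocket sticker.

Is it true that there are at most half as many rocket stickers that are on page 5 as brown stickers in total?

True

rocket stickers on page 5: 2.
brown stickers: 4.
The claim requires 2 × 2 = 4 ≤ 4, which holds.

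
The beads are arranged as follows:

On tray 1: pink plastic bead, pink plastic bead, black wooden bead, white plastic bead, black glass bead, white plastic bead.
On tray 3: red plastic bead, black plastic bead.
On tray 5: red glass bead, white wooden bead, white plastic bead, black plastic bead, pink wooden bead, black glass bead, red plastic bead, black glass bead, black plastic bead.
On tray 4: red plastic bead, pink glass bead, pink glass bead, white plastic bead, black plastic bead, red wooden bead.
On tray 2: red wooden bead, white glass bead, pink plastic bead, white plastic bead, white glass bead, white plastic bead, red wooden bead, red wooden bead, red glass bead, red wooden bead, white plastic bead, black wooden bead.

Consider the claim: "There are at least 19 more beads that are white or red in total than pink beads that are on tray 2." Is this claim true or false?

beads that are white or red: 20.
pink beads on tray 2: 1.
The claim requires 20 − 1 = 19 ≥ 19, which holds.

True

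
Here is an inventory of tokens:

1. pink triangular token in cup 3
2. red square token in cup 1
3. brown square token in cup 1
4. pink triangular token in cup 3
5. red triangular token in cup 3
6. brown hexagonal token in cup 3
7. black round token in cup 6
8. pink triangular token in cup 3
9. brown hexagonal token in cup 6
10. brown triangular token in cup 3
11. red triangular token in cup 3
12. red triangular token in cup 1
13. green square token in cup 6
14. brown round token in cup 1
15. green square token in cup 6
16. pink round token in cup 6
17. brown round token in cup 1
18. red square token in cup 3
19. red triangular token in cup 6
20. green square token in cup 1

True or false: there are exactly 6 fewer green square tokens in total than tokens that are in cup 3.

False

There are 3 green square tokens.
There are 8 tokens in cup 3.
The claim requires 8 − 3 (= 5) to equal 6, which does not hold.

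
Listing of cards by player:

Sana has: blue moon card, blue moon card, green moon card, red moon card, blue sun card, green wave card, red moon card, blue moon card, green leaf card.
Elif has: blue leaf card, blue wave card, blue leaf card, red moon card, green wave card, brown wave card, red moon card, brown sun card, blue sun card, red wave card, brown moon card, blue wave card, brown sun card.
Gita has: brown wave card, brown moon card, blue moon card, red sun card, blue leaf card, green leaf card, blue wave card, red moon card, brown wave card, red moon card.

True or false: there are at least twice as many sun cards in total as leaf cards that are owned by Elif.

True

sun cards: 5.
leaf cards owned by Elif: 2.
The claim requires 5 ≥ 2 × 2 = 4, which holds.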